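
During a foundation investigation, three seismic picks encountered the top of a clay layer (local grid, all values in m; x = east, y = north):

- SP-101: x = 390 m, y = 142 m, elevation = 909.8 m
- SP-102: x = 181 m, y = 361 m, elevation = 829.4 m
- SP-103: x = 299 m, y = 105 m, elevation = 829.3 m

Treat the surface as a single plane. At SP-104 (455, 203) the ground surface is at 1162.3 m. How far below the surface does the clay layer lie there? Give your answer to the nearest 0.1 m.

Let the plane be z = a·x + b·y + c.
SP-102−SP-101: −209a + 219b = −80.4;  SP-103−SP-101: −91a − 37b = −80.5.
Solving gives a = 0.74486, b = 0.34372.
Then c = 909.8 − a·390 − b·142 = 570.50.
At (455, 203): z_contact = 338.91 + 69.78 + 570.50 = 979.18 m.
Depth below ground = 1162.3 − 979.18 = 183.1 m.

183.1 m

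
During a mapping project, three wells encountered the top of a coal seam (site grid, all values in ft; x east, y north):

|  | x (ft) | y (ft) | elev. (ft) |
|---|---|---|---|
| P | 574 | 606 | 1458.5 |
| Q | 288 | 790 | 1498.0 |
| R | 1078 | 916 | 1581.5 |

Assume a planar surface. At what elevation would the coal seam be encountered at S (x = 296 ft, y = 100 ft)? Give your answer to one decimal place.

1288.9 ft

Two edge vectors: P→Q = (-286, 184, 39.5), P→R = (504, 310, 123).
Normal n = (P→Q) × (P→R) = (10387, 55086, -181396).
So ∂z/∂x = −n_x/n_z = 0.057261 and ∂z/∂y = −n_y/n_z = 0.303678.
Intercept c from P: 1458.5 − 32.87 − 184.03 = 1241.60.
At (296, 100): z = 16.9 + 30.4 + 1241.60 = 1288.9 ft.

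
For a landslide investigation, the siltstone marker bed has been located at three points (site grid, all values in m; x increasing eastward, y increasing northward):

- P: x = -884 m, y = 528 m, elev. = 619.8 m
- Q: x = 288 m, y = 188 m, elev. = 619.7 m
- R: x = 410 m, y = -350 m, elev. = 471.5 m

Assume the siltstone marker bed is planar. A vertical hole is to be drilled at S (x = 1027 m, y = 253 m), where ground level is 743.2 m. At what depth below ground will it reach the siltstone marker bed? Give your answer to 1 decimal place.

Let the plane be z = a·x + b·y + c.
Q−P: 1172a − 340b = −0.1;  R−P: 1294a − 878b = −148.3.
Solving gives a = 0.085449, b = 0.294842.
Then c = 619.8 − a·-884 − b·528 = 539.66.
At (1027, 253): z_contact = 87.76 + 74.59 + 539.66 = 702.01 m.
Depth below ground = 743.2 − 702.01 = 41.2 m.

41.2 m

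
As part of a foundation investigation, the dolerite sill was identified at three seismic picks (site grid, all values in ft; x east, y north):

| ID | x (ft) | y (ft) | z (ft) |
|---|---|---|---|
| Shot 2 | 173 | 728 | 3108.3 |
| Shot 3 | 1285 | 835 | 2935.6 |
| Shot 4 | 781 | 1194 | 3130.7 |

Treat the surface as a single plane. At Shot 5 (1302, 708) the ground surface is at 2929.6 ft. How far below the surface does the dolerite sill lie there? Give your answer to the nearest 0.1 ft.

33.5 ft

Two edge vectors: Shot 2→Shot 3 = (1112, 107, -172.7), Shot 2→Shot 4 = (608, 466, 22.4).
Normal n = (Shot 2→Shot 3) × (Shot 2→Shot 4) = (82875, -129910.4, 453136).
So ∂z/∂x = −n_x/n_z = −0.182892 and ∂z/∂y = −n_y/n_z = 0.286692.
Intercept c from Shot 2: 3108.3 + 31.64 − 208.71 = 2931.23.
At (1302, 708): z_contact = −238.13 + 202.98 + 2931.23 = 2896.08 ft.
Depth below ground = 2929.6 − 2896.08 = 33.5 ft.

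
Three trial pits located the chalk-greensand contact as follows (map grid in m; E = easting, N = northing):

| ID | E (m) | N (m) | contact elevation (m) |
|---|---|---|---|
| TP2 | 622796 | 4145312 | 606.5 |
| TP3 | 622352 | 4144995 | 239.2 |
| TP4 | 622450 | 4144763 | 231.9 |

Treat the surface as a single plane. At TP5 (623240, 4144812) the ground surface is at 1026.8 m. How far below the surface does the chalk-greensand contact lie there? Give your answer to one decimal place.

Two edge vectors: TP2→TP3 = (-444, -317, -367.3), TP2→TP4 = (-346, -549, -374.6).
Normal n = (TP2→TP3) × (TP2→TP4) = (-82899.5, -39236.6, 134074).
So ∂z/∂E = −n_x/n_z = 0.618311529 and ∂z/∂N = −n_y/n_z = 0.292648836.
Intercept c from TP2: 606.5 − 385081.95 − 1213120.73 = −1597596.18.
At (623240, 4144812): z_contact = 385356.48 + 1212974.41 − 1597596.18 = 734.71 m.
Depth below ground = 1026.8 − 734.71 = 292.1 m.

292.1 m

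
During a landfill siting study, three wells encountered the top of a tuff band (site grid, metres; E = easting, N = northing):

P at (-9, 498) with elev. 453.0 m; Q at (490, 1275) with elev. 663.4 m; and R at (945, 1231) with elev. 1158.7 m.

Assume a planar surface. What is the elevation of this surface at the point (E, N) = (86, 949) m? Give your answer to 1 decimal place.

370.8 m

Let the plane be z = a·E + b·N + c.
Q−P: 499a + 777b = 210.4;  R−P: 954a + 733b = 705.7.
Solving gives a = 1.049574, b = −0.403266.
Then c = 453 − a·-9 − b·498 = 663.27.
At (86, 949): z = 90.3 − 382.7 + 663.27 = 370.8 m.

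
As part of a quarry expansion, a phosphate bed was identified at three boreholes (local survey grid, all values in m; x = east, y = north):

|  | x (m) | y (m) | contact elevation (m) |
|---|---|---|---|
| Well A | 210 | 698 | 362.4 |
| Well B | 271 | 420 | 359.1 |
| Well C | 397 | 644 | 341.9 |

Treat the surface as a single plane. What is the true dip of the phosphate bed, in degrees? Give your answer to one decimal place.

6.5°

Two edge vectors: Well A→Well B = (61, -278, -3.3), Well A→Well C = (187, -54, -20.5).
Normal n = (Well A→Well B) × (Well A→Well C) = (5520.8, 633.4, 48692).
So ∂z/∂x = −n_x/n_z = −0.11338 and ∂z/∂y = −n_y/n_z = −0.01301.
Gradient magnitude |∇z| = √(a² + b²) = √(0.01286 + 0.00017) = 0.11413.
True dip = arctan(0.11413) = 6.5°, dipping toward E (azimuth ≈ 083°).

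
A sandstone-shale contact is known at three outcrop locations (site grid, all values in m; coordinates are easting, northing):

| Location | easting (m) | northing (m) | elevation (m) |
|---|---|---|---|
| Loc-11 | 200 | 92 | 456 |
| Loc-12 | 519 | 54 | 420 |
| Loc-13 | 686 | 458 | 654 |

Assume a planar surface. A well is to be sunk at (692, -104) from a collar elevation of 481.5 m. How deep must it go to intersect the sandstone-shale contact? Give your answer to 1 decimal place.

Two edge vectors: Loc-11→Loc-12 = (319, -38, -36), Loc-11→Loc-13 = (486, 366, 198).
Normal n = (Loc-11→Loc-12) × (Loc-11→Loc-13) = (5652, -80658, 135222).
So ∂z/∂easting = −n_x/n_z = −0.04180 and ∂z/∂northing = −n_y/n_z = 0.59649.
Intercept c from Loc-11: 456 + 8.36 − 54.88 = 409.48.
At (692, -104): z_contact = −28.92 − 62.03 + 409.48 = 318.52 m.
Depth below ground = 481.5 − 318.52 = 163.0 m.

163.0 m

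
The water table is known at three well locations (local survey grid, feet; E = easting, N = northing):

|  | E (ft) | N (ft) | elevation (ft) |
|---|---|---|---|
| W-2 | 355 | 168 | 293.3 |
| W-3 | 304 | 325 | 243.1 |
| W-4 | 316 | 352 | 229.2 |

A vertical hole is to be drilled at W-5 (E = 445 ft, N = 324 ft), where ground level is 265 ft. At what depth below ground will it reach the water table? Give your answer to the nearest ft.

Let the plane be z = a·E + b·N + c.
W-3−W-2: −51a + 157b = −50.2;  W-4−W-2: −39a + 184b = −64.1.
Solving gives a = −0.25357, b = −0.40212.
Then c = 293.3 − a·355 − b·168 = 450.87.
At (445, 324): z_contact = −112.8 − 130.3 + 450.87 = 207.7 ft.
Depth below ground = 265 − 207.7 = 57 ft.

57 ft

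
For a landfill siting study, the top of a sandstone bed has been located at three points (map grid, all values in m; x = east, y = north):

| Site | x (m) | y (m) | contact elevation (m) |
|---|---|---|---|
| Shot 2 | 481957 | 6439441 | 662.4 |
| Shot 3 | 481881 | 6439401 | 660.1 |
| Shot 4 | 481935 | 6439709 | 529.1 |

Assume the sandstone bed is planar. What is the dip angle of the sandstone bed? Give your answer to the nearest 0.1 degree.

28.8°

Let the plane be z = a·x + b·y + c.
Shot 3−Shot 2: −76a − 40b = −2.3;  Shot 4−Shot 2: −22a + 268b = −133.3.
Solving gives a = 0.27995, b = −0.47441.
Gradient magnitude |∇z| = √(a² + b²) = √(0.07837 + 0.22506) = 0.55085.
True dip = arctan(0.55085) = 28.8°, dipping toward NNW (azimuth ≈ 329°).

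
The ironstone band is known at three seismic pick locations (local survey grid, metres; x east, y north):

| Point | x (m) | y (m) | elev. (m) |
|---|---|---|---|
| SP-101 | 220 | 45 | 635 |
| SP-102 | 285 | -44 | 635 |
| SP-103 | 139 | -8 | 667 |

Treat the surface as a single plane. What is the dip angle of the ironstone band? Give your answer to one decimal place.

18.3°

Two edge vectors: SP-101→SP-102 = (65, -89, 0), SP-101→SP-103 = (-81, -53, 32).
Normal n = (SP-101→SP-102) × (SP-101→SP-103) = (-2848, -2080, -10654).
So ∂z/∂x = −n_x/n_z = −0.26732 and ∂z/∂y = −n_y/n_z = −0.19523.
Gradient magnitude |∇z| = √(a² + b²) = √(0.07146 + 0.03812) = 0.33102.
True dip = arctan(0.33102) = 18.3°, dipping toward NE (azimuth ≈ 054°).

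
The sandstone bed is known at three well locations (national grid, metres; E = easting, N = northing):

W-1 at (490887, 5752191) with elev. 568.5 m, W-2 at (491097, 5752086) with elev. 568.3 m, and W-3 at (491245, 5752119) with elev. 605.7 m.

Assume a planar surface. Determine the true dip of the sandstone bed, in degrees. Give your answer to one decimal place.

21.4°

Two edge vectors: W-1→W-2 = (210, -105, -0.2), W-1→W-3 = (358, -72, 37.2).
Normal n = (W-1→W-2) × (W-1→W-3) = (-3920.4, -7883.6, 22470).
So ∂z/∂E = −n_x/n_z = 0.17447 and ∂z/∂N = −n_y/n_z = 0.35085.
Gradient magnitude |∇z| = √(a² + b²) = √(0.03044 + 0.12310) = 0.39184.
True dip = arctan(0.39184) = 21.4°, dipping toward SSW (azimuth ≈ 206°).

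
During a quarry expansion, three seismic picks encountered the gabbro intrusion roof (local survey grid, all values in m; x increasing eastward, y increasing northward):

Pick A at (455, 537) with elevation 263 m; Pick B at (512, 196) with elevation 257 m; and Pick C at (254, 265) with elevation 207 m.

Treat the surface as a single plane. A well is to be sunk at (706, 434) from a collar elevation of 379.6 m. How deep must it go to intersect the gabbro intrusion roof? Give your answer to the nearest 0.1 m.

69.8 m

Let the plane be z = a·x + b·y + c.
Pick B−Pick A: 57a − 341b = −6;  Pick C−Pick A: −201a − 272b = −56.
Solving gives a = 0.20779, b = 0.05233.
Then c = 263 − a·455 − b·537 = 140.35.
At (706, 434): z_contact = 146.70 + 22.71 + 140.35 = 309.77 m.
Depth below ground = 379.6 − 309.77 = 69.8 m.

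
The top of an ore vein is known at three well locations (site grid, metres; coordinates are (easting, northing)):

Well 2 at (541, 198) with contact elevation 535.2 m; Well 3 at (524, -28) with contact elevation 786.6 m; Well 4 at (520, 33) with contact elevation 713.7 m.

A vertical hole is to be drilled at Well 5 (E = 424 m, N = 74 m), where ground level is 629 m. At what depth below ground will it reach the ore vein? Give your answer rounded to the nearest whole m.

19 m

Let the plane be z = a·E + b·N + c.
Well 3−Well 2: −17a − 226b = 251.4;  Well 4−Well 2: −21a − 165b = 178.5.
Solving gives a = 0.58733, b = −1.15657.
Then c = 535.2 − a·541 − b·198 = 446.46.
At (424, 74): z_contact = 249.0 − 85.6 + 446.46 = 609.9 m.
Depth below ground = 629 − 609.9 = 19 m.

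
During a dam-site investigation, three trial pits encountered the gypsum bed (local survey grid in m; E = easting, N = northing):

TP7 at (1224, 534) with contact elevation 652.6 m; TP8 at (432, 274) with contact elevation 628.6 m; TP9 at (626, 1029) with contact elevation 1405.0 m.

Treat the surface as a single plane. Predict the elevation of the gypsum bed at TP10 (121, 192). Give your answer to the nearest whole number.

Let the plane be z = a·E + b·N + c.
TP8−TP7: −792a − 260b = −24;  TP9−TP7: −598a + 495b = 752.4.
Solving gives a = −0.33559, b = 1.11458.
Then c = 652.6 − a·1224 − b·534 = 468.18.
At (121, 192): z = −40.6 + 214.0 + 468.18 = 641.6 m.

642 m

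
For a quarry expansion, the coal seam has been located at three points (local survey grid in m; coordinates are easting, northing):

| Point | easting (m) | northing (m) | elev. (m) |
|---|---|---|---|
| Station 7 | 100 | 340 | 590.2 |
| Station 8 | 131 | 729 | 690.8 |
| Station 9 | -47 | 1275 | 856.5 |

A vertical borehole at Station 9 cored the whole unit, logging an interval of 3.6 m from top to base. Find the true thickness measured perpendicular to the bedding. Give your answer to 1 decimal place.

Two edge vectors: Station 7→Station 8 = (31, 389, 100.6), Station 7→Station 9 = (-147, 935, 266.3).
Normal n = (Station 7→Station 8) × (Station 7→Station 9) = (9529.7, -23043.5, 86168).
So ∂z/∂easting = −n_x/n_z = −0.11059 and ∂z/∂northing = −n_y/n_z = 0.26743.
|∇z| = √(a²+b²) = 0.28939, so dip δ = arctan(0.28939) = 16.14°.
True thickness = vertical thickness × cos δ = 3.6 × cos 16.14° = 3.5 m.

3.5 m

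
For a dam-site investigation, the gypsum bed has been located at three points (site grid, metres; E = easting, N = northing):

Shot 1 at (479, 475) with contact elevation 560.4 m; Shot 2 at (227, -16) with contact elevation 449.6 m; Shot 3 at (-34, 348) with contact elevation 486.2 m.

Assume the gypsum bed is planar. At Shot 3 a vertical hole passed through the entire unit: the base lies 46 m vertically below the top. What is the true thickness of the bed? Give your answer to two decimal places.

Two edge vectors: Shot 1→Shot 2 = (-252, -491, -110.8), Shot 1→Shot 3 = (-513, -127, -74.2).
Normal n = (Shot 1→Shot 2) × (Shot 1→Shot 3) = (22360.6, 38142, -219879).
So ∂z/∂E = −n_x/n_z = 0.10170 and ∂z/∂N = −n_y/n_z = 0.17347.
|∇z| = √(a²+b²) = 0.20108, so dip δ = arctan(0.20108) = 11.37°.
True thickness = vertical thickness × cos δ = 46 × cos 11.37° = 45.10 m.

45.10 m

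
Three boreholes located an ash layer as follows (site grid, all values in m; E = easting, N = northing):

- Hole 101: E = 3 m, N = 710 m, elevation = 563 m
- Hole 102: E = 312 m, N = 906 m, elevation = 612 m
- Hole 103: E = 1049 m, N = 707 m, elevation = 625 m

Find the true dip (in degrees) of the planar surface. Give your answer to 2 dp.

Two edge vectors: Hole 101→Hole 102 = (309, 196, 49), Hole 101→Hole 103 = (1046, -3, 62).
Normal n = (Hole 101→Hole 102) × (Hole 101→Hole 103) = (12299, 32096, -205943).
So ∂z/∂E = −n_x/n_z = 0.05972 and ∂z/∂N = −n_y/n_z = 0.15585.
Gradient magnitude |∇z| = √(a² + b²) = √(0.00357 + 0.02429) = 0.16690.
True dip = arctan(0.16690) = 9.48°, dipping toward SSW (azimuth ≈ 201°).

9.48°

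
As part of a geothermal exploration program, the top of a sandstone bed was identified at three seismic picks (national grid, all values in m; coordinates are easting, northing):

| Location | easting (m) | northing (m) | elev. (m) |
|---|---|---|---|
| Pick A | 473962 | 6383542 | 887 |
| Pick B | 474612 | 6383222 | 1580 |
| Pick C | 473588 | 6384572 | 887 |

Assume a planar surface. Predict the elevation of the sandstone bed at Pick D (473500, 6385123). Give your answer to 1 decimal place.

1032.5 m

Let the plane be z = a·easting + b·northing + c.
Pick B−Pick A: 650a − 320b = 693;  Pick C−Pick A: −374a + 1030b = 0.
Solving gives a = 1.298224874, b = 0.471394274.
Then c = 887 − a·473962 − b·6383542 = −3623587.41.
At (473500, 6385123): z = 614709.5 + 3009910.4 − 3623587.41 = 1032.5 m.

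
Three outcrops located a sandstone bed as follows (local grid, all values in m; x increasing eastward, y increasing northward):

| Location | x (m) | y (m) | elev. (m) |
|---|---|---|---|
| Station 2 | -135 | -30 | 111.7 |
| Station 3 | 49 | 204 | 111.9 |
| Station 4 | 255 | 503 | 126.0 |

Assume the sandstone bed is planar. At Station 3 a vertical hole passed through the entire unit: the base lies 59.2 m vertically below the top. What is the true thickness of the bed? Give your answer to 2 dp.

50.64 m

Let the plane be z = a·x + b·y + c.
Station 3−Station 2: 184a + 234b = 0.2;  Station 4−Station 2: 390a + 533b = 14.3.
Solving gives a = −0.47557, b = 0.37481.
|∇z| = √(a²+b²) = 0.60552, so dip δ = arctan(0.60552) = 31.20°.
True thickness = vertical thickness × cos δ = 59.2 × cos 31.20° = 50.64 m.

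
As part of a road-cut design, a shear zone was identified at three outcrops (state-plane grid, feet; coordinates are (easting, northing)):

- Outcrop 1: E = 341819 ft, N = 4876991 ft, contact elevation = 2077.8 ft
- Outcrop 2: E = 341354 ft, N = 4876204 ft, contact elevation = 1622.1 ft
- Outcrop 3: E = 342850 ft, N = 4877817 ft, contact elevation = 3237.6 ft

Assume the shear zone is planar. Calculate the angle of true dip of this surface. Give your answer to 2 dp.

51.69°

Let the plane be z = a·E + b·N + c.
Outcrop 2−Outcrop 1: −465a − 787b = −455.7;  Outcrop 3−Outcrop 1: 1031a + 826b = 1159.8.
Solving gives a = 1.25520, b = −0.16260.
Gradient magnitude |∇z| = √(a² + b²) = √(1.57552 + 0.02644) = 1.26568.
True dip = arctan(1.26568) = 51.69°, dipping toward W (azimuth ≈ 277°).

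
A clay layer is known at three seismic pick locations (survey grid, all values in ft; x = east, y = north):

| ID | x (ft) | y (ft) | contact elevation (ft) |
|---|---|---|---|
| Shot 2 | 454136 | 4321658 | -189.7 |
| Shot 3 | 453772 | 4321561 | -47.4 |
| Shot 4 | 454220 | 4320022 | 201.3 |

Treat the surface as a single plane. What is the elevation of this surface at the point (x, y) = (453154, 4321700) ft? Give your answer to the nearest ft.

Let the plane be z = a·x + b·y + c.
Shot 3−Shot 2: −364a − 97b = 142.3;  Shot 4−Shot 2: 84a − 1636b = 391.
Solving gives a = −0.32282805, b = −0.25557308.
Then c = -189.7 − a·454136 − b·4321658 = 1250917.58.
At (453154, 4321700): z = −146290.8 − 1104510.2 + 1250917.58 = 116.6 ft.

117 ft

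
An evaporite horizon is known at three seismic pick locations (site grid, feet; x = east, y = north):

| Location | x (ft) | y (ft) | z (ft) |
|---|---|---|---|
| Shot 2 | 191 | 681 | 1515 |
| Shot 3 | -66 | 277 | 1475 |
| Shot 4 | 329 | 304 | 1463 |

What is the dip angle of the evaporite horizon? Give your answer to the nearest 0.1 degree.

Two edge vectors: Shot 2→Shot 3 = (-257, -404, -40), Shot 2→Shot 4 = (138, -377, -52).
Normal n = (Shot 2→Shot 3) × (Shot 2→Shot 4) = (5928, -18884, 152641).
So ∂z/∂x = −n_x/n_z = −0.03884 and ∂z/∂y = −n_y/n_z = 0.12372.
Gradient magnitude |∇z| = √(a² + b²) = √(0.00151 + 0.01531) = 0.12967.
True dip = arctan(0.12967) = 7.4°, dipping toward SSE (azimuth ≈ 163°).

7.4°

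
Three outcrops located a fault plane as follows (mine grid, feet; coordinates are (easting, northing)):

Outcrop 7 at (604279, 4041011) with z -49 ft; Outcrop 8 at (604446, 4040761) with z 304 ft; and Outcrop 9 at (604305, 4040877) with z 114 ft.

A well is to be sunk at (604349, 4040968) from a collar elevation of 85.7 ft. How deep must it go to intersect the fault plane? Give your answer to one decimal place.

57.0 ft

Let the plane be z = a·E + b·N + c.
Outcrop 8−Outcrop 7: 167a − 250b = 353;  Outcrop 9−Outcrop 7: 26a − 134b = 163.
Solving gives a = 0.412646429, b = −1.136352185.
Then c = -49 − a·604279 − b·4041011 = 4342609.11.
At (604349, 4040968): z_contact = 249382.46 − 4591962.82 + 4342609.11 = 28.75 ft.
Depth below ground = 85.7 − 28.75 = 57.0 ft.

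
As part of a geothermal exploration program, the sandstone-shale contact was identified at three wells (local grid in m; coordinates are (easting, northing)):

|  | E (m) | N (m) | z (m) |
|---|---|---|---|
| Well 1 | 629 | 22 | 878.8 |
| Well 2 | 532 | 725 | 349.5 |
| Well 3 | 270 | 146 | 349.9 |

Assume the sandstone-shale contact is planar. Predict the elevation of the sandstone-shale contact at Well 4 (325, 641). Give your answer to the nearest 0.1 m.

134.3 m

Let the plane be z = a·E + b·N + c.
Well 2−Well 1: −97a + 703b = −529.3;  Well 3−Well 1: −359a + 124b = −528.9.
Solving gives a = 1.27391, b = −0.57714.
Then c = 878.8 − a·629 − b·22 = 90.21.
At (325, 641): z = 414.0 − 369.9 + 90.21 = 134.3 m.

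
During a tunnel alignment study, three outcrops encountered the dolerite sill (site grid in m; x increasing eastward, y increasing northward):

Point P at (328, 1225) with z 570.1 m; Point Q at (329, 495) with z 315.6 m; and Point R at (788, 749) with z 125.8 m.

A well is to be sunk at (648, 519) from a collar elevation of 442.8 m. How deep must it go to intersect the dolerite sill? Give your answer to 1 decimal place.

Let the plane be z = a·x + b·y + c.
Point Q−Point P: 1a − 730b = −254.5;  Point R−Point P: 460a − 476b = −444.3.
Solving gives a = −0.605972, b = 0.347800.
Then c = 570.1 − a·328 − b·1225 = 342.80.
At (648, 519): z_contact = −392.67 + 180.51 + 342.80 = 130.64 m.
Depth below ground = 442.8 − 130.64 = 312.2 m.

312.2 m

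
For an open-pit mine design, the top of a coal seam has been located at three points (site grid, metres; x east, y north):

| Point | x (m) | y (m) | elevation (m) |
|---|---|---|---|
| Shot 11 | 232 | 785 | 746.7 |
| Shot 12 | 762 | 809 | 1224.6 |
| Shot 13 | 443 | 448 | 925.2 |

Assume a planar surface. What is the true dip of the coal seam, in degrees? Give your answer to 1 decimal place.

42.0°

Let the plane be z = a·x + b·y + c.
Shot 12−Shot 11: 530a + 24b = 477.9;  Shot 13−Shot 11: 211a − 337b = 178.5.
Solving gives a = 0.90016, b = 0.03393.
Gradient magnitude |∇z| = √(a² + b²) = √(0.81029 + 0.00115) = 0.90080.
True dip = arctan(0.90080) = 42.0°, dipping toward W (azimuth ≈ 268°).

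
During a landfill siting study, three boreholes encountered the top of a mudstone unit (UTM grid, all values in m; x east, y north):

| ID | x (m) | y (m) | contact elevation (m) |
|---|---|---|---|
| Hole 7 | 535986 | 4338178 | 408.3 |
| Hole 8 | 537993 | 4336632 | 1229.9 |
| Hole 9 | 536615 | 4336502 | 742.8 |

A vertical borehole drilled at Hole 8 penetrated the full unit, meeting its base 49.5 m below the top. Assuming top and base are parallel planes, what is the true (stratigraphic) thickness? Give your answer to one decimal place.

Two edge vectors: Hole 7→Hole 8 = (2007, -1546, 821.6), Hole 7→Hole 9 = (629, -1676, 334.5).
Normal n = (Hole 7→Hole 8) × (Hole 7→Hole 9) = (859864.6, -154555.1, -2391298).
So ∂z/∂x = −n_x/n_z = 0.35958 and ∂z/∂y = −n_y/n_z = −0.06463.
|∇z| = √(a²+b²) = 0.36534, so dip δ = arctan(0.36534) = 20.07°.
True thickness = vertical thickness × cos δ = 49.5 × cos 20.07° = 46.5 m.

46.5 m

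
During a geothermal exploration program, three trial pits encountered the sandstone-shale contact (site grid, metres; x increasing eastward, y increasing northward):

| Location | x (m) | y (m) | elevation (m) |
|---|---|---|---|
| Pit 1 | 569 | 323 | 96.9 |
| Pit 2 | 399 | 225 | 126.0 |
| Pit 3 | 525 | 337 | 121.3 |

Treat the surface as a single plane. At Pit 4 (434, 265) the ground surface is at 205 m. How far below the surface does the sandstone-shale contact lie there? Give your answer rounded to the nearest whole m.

Two edge vectors: Pit 1→Pit 2 = (-170, -98, 29.1), Pit 1→Pit 3 = (-44, 14, 24.4).
Normal n = (Pit 1→Pit 2) × (Pit 1→Pit 3) = (-2798.6, 2867.6, -6692).
So ∂z/∂x = −n_x/n_z = −0.41820 and ∂z/∂y = −n_y/n_z = 0.42851.
Intercept c from Pit 1: 96.9 + 237.96 − 138.41 = 196.45.
At (434, 265): z_contact = −181.5 + 113.6 + 196.45 = 128.5 m.
Depth below ground = 205 − 128.5 = 76 m.

76 m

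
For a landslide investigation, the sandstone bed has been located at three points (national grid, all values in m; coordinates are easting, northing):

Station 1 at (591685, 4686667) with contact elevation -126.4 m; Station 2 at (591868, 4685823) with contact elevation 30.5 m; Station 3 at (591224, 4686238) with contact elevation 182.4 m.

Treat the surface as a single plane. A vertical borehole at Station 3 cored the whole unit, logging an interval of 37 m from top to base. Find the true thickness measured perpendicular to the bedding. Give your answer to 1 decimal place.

33.1 m

Two edge vectors: Station 1→Station 2 = (183, -844, 156.9), Station 1→Station 3 = (-461, -429, 308.8).
Normal n = (Station 1→Station 2) × (Station 1→Station 3) = (-193317.1, -128841.3, -467591).
So ∂z/∂easting = −n_x/n_z = −0.41343 and ∂z/∂northing = −n_y/n_z = −0.27554.
|∇z| = √(a²+b²) = 0.49684, so dip δ = arctan(0.49684) = 26.42°.
True thickness = vertical thickness × cos δ = 37 × cos 26.42° = 33.1 m.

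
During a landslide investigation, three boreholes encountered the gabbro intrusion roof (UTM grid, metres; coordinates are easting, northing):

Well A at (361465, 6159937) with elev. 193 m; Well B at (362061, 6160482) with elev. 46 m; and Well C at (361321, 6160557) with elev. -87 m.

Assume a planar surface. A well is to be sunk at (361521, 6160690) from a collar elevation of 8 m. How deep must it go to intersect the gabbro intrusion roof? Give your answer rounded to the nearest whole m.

Two edge vectors: Well A→Well B = (596, 545, -147), Well A→Well C = (-144, 620, -280).
Normal n = (Well A→Well B) × (Well A→Well C) = (-61460, 188048, 448000).
So ∂z/∂easting = −n_x/n_z = 0.13718750 and ∂z/∂northing = −n_y/n_z = −0.41975000.
Intercept c from Well A: 193 − 49588.48 + 2585633.56 = 2536238.08.
At (361521, 6160690): z_contact = 49596.2 − 2585949.6 + 2536238.08 = -115.4 m.
Depth below ground = 8 − (-115.4) = 123 m.

123 m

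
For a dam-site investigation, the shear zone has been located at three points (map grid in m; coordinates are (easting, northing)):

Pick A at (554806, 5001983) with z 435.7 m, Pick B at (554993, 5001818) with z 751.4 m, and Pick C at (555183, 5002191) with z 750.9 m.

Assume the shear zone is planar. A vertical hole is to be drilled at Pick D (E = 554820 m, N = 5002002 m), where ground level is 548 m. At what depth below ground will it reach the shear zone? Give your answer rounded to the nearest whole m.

107 m

Two edge vectors: Pick A→Pick B = (187, -165, 315.7), Pick A→Pick C = (377, 208, 315.2).
Normal n = (Pick A→Pick B) × (Pick A→Pick C) = (-117673.6, 60076.5, 101101).
So ∂z/∂E = −n_x/n_z = 1.16392123 and ∂z/∂N = −n_y/n_z = −0.59422261.
Intercept c from Pick A: 435.7 − 645750.48 + 2972291.39 = 2326976.61.
At (554820, 5002002): z_contact = 645766.8 − 2972302.7 + 2326976.61 = 440.7 m.
Depth below ground = 548 − 440.7 = 107 m.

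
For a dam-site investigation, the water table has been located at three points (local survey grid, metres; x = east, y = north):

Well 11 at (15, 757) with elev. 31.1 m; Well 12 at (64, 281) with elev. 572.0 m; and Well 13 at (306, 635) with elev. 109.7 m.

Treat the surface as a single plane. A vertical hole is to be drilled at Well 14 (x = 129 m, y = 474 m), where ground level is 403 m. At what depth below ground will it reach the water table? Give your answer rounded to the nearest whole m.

69 m

Two edge vectors: Well 11→Well 12 = (49, -476, 540.9), Well 11→Well 13 = (291, -122, 78.6).
Normal n = (Well 11→Well 12) × (Well 11→Well 13) = (28576.2, 153550.5, 132538).
So ∂z/∂x = −n_x/n_z = −0.21561 and ∂z/∂y = −n_y/n_z = −1.15854.
Intercept c from Well 11: 31.1 + 3.23 + 877.01 = 911.35.
At (129, 474): z_contact = −27.8 − 549.1 + 911.35 = 334.4 m.
Depth below ground = 403 − 334.4 = 69 m.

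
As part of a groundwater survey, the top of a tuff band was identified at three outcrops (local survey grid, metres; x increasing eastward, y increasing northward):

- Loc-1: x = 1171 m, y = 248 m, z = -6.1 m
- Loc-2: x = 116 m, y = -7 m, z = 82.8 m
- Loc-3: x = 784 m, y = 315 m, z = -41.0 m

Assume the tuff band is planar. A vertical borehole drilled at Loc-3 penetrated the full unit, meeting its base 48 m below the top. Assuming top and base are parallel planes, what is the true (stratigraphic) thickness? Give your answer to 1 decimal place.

Two edge vectors: Loc-1→Loc-2 = (-1055, -255, 88.9), Loc-1→Loc-3 = (-387, 67, -34.9).
Normal n = (Loc-1→Loc-2) × (Loc-1→Loc-3) = (2943.2, -71223.8, -169370).
So ∂z/∂x = −n_x/n_z = 0.01738 and ∂z/∂y = −n_y/n_z = −0.42052.
|∇z| = √(a²+b²) = 0.42088, so dip δ = arctan(0.42088) = 22.83°.
True thickness = vertical thickness × cos δ = 48 × cos 22.83° = 44.2 m.

44.2 m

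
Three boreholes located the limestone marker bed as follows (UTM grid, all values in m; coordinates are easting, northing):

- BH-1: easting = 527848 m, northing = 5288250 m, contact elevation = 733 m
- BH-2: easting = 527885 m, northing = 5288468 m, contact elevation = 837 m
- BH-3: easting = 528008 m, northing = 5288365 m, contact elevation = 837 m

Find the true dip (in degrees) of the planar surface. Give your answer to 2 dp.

28.58°

Let the plane be z = a·easting + b·northing + c.
BH-2−BH-1: 37a + 218b = 104;  BH-3−BH-1: 160a + 115b = 104.
Solving gives a = 0.34978, b = 0.41770.
Gradient magnitude |∇z| = √(a² + b²) = √(0.12235 + 0.17447) = 0.54481.
True dip = arctan(0.54481) = 28.58°, dipping toward SW (azimuth ≈ 220°).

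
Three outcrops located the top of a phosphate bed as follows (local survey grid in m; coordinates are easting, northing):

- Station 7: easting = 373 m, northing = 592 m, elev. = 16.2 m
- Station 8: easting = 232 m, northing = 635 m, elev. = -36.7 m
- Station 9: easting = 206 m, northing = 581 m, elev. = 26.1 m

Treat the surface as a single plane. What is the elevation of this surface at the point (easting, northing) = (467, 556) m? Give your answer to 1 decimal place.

Let the plane be z = a·easting + b·northing + c.
Station 8−Station 7: −141a + 43b = −52.9;  Station 9−Station 7: −167a − 11b = 9.9.
Solving gives a = 0.01789, b = −1.17158.
Then c = 16.2 − a·373 − b·592 = 703.10.
At (467, 556): z = 8.4 − 651.4 + 703.10 = 60.1 m.

60.1 m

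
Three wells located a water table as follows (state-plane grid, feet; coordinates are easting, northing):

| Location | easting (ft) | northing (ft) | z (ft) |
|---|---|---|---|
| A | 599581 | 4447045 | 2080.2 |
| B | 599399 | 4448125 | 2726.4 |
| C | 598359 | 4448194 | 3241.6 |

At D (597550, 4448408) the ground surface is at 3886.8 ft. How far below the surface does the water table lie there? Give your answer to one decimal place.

Let the plane be z = a·easting + b·northing + c.
B−A: −182a + 1080b = 646.2;  C−A: −1222a + 1149b = 1161.4.
Solving gives a = −0.460839947, b = 0.520673268.
Then c = 2080.2 − a·599581 − b·4447045 = −2037066.38.
At (597550, 4448408): z_contact = −275374.91 + 2316167.13 − 2037066.38 = 3725.84 ft.
Depth below ground = 3886.8 − 3725.84 = 161.0 ft.

161.0 ft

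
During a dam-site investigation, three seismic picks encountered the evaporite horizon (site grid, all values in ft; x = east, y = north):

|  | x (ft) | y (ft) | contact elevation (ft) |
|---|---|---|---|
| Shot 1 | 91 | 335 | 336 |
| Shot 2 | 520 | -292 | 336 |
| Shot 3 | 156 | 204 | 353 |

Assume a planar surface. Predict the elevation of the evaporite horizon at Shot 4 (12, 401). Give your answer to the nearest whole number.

359 ft

Two edge vectors: Shot 1→Shot 2 = (429, -627, 0), Shot 1→Shot 3 = (65, -131, 17).
Normal n = (Shot 1→Shot 2) × (Shot 1→Shot 3) = (-10659, -7293, -15444).
So ∂z/∂x = −n_x/n_z = −0.69017 and ∂z/∂y = −n_y/n_z = −0.47222.
Intercept c from Shot 1: 336 + 62.81 + 158.19 = 557.00.
At (12, 401): z = −8.3 − 189.4 + 557.00 = 359.4 ft.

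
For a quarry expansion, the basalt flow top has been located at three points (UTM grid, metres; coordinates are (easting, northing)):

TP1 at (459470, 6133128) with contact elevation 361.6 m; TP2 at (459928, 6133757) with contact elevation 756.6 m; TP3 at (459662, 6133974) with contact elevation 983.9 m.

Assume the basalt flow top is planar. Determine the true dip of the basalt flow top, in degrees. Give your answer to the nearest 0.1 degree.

Let the plane be z = a·E + b·N + c.
TP2−TP1: 458a + 629b = 395;  TP3−TP1: 192a + 846b = 622.3.
Solving gives a = −0.21469, b = 0.78430.
Gradient magnitude |∇z| = √(a² + b²) = √(0.04609 + 0.61513) = 0.81315.
True dip = arctan(0.81315) = 39.1°, dipping toward SSE (azimuth ≈ 165°).

39.1°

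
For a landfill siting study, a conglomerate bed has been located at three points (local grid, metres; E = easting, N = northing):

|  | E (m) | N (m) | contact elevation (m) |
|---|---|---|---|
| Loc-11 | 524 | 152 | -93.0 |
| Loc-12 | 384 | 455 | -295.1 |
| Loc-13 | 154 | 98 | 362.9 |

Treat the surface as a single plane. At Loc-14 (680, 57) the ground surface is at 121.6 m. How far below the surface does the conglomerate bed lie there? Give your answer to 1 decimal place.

Two edge vectors: Loc-11→Loc-12 = (-140, 303, -202.1), Loc-11→Loc-13 = (-370, -54, 455.9).
Normal n = (Loc-11→Loc-12) × (Loc-11→Loc-13) = (127224.3, 138603, 119670).
So ∂z/∂E = −n_x/n_z = −1.06313 and ∂z/∂N = −n_y/n_z = −1.15821.
Intercept c from Loc-11: -93 + 557.08 + 176.05 = 640.13.
At (680, 57): z_contact = −722.93 − 66.02 + 640.13 = -148.82 m.
Depth below ground = 121.6 − (-148.82) = 270.4 m.

270.4 m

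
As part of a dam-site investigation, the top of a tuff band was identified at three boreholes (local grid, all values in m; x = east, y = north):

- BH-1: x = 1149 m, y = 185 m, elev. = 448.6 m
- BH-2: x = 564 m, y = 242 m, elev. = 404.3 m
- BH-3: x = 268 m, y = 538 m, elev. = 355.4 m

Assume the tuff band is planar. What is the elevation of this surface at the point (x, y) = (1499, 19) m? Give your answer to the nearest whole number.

488 m

Let the plane be z = a·x + b·y + c.
BH-2−BH-1: −585a + 57b = −44.3;  BH-3−BH-1: −881a + 353b = −93.2.
Solving gives a = 0.06607, b = −0.09914.
Then c = 448.6 − a·1149 − b·185 = 391.03.
At (1499, 19): z = 99.0 − 1.9 + 391.03 = 488.2 m.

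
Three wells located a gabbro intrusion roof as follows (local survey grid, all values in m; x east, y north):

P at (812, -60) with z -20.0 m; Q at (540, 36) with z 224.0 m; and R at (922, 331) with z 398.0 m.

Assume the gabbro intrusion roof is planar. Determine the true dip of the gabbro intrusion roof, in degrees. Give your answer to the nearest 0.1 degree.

52.3°

Two edge vectors: P→Q = (-272, 96, 244), P→R = (110, 391, 418).
Normal n = (P→Q) × (P→R) = (-55276, 140536, -116912).
So ∂z/∂x = −n_x/n_z = −0.47280 and ∂z/∂y = −n_y/n_z = 1.20207.
Gradient magnitude |∇z| = √(a² + b²) = √(0.22354 + 1.44496) = 1.29171.
True dip = arctan(1.29171) = 52.3°, dipping toward SSE (azimuth ≈ 159°).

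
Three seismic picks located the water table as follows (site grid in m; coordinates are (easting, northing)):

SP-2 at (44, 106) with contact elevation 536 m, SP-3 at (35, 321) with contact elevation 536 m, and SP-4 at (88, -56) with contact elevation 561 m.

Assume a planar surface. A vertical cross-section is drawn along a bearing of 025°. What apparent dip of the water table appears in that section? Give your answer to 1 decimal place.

Two edge vectors: SP-2→SP-3 = (-9, 215, 0), SP-2→SP-4 = (44, -162, 25).
Normal n = (SP-2→SP-3) × (SP-2→SP-4) = (5375, 225, -8002).
So ∂z/∂E = −n_x/n_z = 0.67171 and ∂z/∂N = −n_y/n_z = 0.02812.
Unit vector along 025° is (sin 25°, cos 25°) = (0.4226, 0.9063).
Slope in that direction = a·(0.4226) + b·(0.9063) = 0.30936.
Apparent dip = arctan|0.30936| = 17.2° (true dip is 33.9°, so apparent ≤ true as expected).

17.2°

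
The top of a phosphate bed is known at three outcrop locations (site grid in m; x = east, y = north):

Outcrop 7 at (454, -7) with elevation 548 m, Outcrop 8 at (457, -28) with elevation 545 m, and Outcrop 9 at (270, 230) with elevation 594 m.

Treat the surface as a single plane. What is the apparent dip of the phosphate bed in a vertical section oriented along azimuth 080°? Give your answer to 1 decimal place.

Let the plane be z = a·x + b·y + c.
Outcrop 8−Outcrop 7: 3a − 21b = −3;  Outcrop 9−Outcrop 7: −184a + 237b = 46.
Solving gives a = −0.08088, b = 0.13130.
Unit vector along 080° is (sin 80°, cos 80°) = (0.9848, 0.1736).
Slope in that direction = a·(0.9848) + b·(0.1736) = −0.05685.
Apparent dip = arctan|0.05685| = 3.3° (true dip is 8.8°, so apparent ≤ true as expected).

3.3°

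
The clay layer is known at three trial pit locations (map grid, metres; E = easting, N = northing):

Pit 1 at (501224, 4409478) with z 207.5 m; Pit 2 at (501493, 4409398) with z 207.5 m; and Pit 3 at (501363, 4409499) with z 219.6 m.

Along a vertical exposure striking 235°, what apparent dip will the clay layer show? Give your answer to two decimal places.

9.01°

Two edge vectors: Pit 1→Pit 2 = (269, -80, 0), Pit 1→Pit 3 = (139, 21, 12.1).
Normal n = (Pit 1→Pit 2) × (Pit 1→Pit 3) = (-968, -3254.9, 16769).
So ∂z/∂E = −n_x/n_z = 0.05773 and ∂z/∂N = −n_y/n_z = 0.19410.
Unit vector along 235° is (sin 235°, cos 235°) = (-0.8192, -0.5736).
Slope in that direction = a·(-0.8192) + b·(-0.5736) = −0.15862.
Apparent dip = arctan|0.15862| = 9.01° (true dip is 11.4°, so apparent ≤ true as expected).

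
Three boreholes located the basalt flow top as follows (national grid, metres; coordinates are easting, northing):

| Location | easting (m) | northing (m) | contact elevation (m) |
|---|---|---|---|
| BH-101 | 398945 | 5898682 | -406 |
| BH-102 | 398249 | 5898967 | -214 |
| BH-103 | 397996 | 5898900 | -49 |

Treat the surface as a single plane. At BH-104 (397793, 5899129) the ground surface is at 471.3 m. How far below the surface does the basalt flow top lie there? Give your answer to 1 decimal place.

545.7 m

Let the plane be z = a·easting + b·northing + c.
BH-102−BH-101: −696a + 285b = 192;  BH-103−BH-101: −949a + 218b = 357.
Solving gives a = −0.504383638, b = −0.558073726.
Then c = -406 − a·398945 − b·5898682 = 3492714.77.
At (397793, 5899129): z_contact = −200640.28 − 3292148.90 + 3492714.77 = -74.41 m.
Depth below ground = 471.3 − (-74.41) = 545.7 m.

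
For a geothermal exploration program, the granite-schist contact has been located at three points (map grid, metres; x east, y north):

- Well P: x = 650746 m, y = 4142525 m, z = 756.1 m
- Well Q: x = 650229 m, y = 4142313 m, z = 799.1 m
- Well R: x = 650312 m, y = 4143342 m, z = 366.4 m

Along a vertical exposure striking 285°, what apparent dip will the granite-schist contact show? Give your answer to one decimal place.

11.3°

Let the plane be z = a·x + b·y + c.
Well Q−Well P: −517a − 212b = 43;  Well R−Well P: −434a + 817b = −389.7.
Solving gives a = 0.09231, b = −0.42795.
Unit vector along 285° is (sin 285°, cos 285°) = (-0.9659, 0.2588).
Slope in that direction = a·(-0.9659) + b·(0.2588) = −0.19993.
Apparent dip = arctan|0.19993| = 11.3° (true dip is 23.6°, so apparent ≤ true as expected).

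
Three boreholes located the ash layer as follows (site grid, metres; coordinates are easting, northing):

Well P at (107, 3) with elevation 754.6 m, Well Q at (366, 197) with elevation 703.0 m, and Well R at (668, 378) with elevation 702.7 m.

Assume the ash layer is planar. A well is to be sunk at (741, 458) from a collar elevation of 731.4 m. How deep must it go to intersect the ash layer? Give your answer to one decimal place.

Two edge vectors: Well P→Well Q = (259, 194, -51.6), Well P→Well R = (561, 375, -51.9).
Normal n = (Well P→Well Q) × (Well P→Well R) = (9281.4, -15505.5, -11709).
So ∂z/∂easting = −n_x/n_z = 0.79267 and ∂z/∂northing = −n_y/n_z = −1.32424.
Intercept c from Well P: 754.6 − 84.82 + 3.97 = 673.76.
At (741, 458): z_contact = 587.37 − 606.50 + 673.76 = 654.63 m.
Depth below ground = 731.4 − 654.63 = 76.8 m.

76.8 m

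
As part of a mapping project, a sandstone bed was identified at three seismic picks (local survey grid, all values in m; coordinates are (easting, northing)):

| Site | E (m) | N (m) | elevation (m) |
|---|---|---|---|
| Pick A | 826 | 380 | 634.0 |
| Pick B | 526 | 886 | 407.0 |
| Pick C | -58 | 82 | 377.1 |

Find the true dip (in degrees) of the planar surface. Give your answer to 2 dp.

23.48°

Two edge vectors: Pick A→Pick B = (-300, 506, -227), Pick A→Pick C = (-884, -298, -256.9).
Normal n = (Pick A→Pick B) × (Pick A→Pick C) = (-197637.4, 123598, 536704).
So ∂z/∂E = −n_x/n_z = 0.36824 and ∂z/∂N = −n_y/n_z = −0.23029.
Gradient magnitude |∇z| = √(a² + b²) = √(0.13560 + 0.05303) = 0.43432.
True dip = arctan(0.43432) = 23.48°, dipping toward WNW (azimuth ≈ 302°).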